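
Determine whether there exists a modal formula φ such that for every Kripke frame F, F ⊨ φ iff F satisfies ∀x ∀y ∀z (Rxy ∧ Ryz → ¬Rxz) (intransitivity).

Modal frame validity is preserved under surjective bounded morphisms.
The 3-cycle (worlds w0,w1,w2 with w0→w1→w2→w0) is intransitive. Mapping every world to a single reflexive point • is a surjective bounded morphism; the reflexive point is not intransitive (R••∧R•• but R••).
So the class is not modally definable.

No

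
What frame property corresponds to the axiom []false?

□⊥ is valid iff no world has any successor (otherwise □⊥ fails at any world with one).

emptiness of R: forall x forall y ~Rxy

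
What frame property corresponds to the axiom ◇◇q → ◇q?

Replacing q by ¬q and contraposing gives the equivalent schema □q → □□q.
Suppose □q→□□q is valid. Take Rxy, Ryz and set V(q)={w : Rxw}. Then □q at x, so □□q at x, so □q at y, so q at z, i.e. Rxz.
Conversely, on a frame with transitivity the schema holds at every world under every valuation.
Frame condition: ∀x ∀y ∀z (Rxy ∧ Ryz → Rxz).

transitivity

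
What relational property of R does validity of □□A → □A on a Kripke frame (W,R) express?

This schema is the C4 axiom.
It corresponds to density: ∀x ∀y (Rxy → ∃z (Rxz ∧ Rzy)).

Density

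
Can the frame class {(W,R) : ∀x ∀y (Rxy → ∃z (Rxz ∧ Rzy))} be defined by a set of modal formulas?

Yes — defined by □□r → □r

This is a Sahlqvist condition; the C4 axiom □□r → □r defines it.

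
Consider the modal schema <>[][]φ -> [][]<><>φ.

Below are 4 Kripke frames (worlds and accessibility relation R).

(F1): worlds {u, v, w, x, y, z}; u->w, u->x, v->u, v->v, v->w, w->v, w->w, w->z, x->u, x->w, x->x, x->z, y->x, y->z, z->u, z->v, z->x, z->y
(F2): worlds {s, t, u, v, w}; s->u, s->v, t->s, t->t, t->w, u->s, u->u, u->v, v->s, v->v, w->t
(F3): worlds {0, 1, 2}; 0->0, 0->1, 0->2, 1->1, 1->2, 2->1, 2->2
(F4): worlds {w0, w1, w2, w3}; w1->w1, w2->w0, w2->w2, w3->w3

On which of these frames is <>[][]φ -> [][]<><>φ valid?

The schema corresponds to a generalized confluence (Geach) condition: forall x forall y forall z ((xRy & x R^2 z) -> exists w (y R^2 w & z R^2 w)).
(F1): satisfies the condition.
(F2): satisfies the condition.
(F3): satisfies the condition.
(F4): fails — w2Rw0, w2R²w0 but no w with w0R²w and w0R²w.

(F1), (F2), (F3)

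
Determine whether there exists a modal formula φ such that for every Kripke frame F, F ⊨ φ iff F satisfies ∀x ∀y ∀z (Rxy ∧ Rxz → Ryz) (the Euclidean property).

Definable; ◇p → □◇p defines it

The condition is the Euclidean property. A defining modal formula is ◇p → □◇p.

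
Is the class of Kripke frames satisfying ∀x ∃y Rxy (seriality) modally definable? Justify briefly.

Yes: it is seriality, defined by the D schema □q → ◇q.

Definable; □q → ◇q defines it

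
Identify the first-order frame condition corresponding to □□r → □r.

Suppose □□r→□r is valid. Take Rxy and set V(r)={w : xR²w}. Then □□r at x, so □r at x, so r at y, i.e. ∃z(Rxz∧Rzy).
Conversely, on a frame with density the schema holds at every world under every valuation.
So the correspondent is density.

Density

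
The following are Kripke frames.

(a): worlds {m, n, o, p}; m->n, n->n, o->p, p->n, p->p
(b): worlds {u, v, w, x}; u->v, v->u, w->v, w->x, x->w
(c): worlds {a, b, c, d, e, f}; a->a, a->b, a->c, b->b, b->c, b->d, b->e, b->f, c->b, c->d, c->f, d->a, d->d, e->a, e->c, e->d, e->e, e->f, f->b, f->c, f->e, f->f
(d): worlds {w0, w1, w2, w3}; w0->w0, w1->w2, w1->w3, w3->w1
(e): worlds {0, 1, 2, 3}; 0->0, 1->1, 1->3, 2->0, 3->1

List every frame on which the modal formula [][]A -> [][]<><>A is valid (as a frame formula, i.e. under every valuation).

(a), (b), (c), (e)

The schema corresponds to a generalized confluence (Geach) condition: forall x forall z (x R^2 z -> exists w (x R^2 w & z R^2 w)).
(a): ✓.
(b): ✓.
(c): ✓.
(d): fails — w3R²w2 but no w with w3R²w and w2R²w.
(e): ✓.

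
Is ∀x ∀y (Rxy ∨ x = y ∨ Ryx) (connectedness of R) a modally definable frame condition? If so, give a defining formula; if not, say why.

Modal frame validity is preserved under disjoint unions.
Take 2 disjoint single-world reflexive frames: each is trivially connected, but their disjoint union has 2 worlds with no edge between distinct components, so it is not connected.
Hence connectedness of R is not modally definable.

No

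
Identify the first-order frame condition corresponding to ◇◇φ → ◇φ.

transitivity: ∀x ∀y ∀z (Rxy ∧ Ryz → Rxz)

This schema is equivalent to the 4 axiom □φ → □□φ.
It corresponds to transitivity: ∀x ∀y ∀z (Rxy ∧ Ryz → Rxz).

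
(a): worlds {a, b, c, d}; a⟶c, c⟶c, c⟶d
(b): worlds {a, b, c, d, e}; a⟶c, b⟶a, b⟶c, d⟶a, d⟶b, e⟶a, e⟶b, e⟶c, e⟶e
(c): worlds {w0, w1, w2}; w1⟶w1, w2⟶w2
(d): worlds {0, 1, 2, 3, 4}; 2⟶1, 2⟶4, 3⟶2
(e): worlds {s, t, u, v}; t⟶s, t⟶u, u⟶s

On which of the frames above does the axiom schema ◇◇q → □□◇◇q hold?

This is the axiom for a generalized confluence (Geach) condition; its first-order frame correspondent is ∀x ∀y ∀z ((xR²y ∧ xR²z) → ∃w (y = w ∧ zR²w)).
(a): fails — aR²c, aR²d but no w with c=w and dR²w.
(b): fails — bR²c, bR²c but no w with c=w and cR²w.
(c): satisfies the condition.
(d): fails — 3R²1, 3R²1 but no w with 1=w and 1R²w.
(e): fails — tR²s, tR²s but no w with s=w and sR²w.
Valid on: (c).

(c)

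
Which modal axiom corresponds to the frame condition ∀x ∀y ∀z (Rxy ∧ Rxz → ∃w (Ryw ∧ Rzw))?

◇□r → □◇r

The condition is convergence. The .2 schema ◇□r → □◇r defines it.
Suppose ◇□r→□◇r is valid. Take Rxy, Rxz and set V(r)={w : Ryw}. Then □r at y so ◇□r at x, so □◇r at x, so ◇r at z, giving w with Rzw and Ryw.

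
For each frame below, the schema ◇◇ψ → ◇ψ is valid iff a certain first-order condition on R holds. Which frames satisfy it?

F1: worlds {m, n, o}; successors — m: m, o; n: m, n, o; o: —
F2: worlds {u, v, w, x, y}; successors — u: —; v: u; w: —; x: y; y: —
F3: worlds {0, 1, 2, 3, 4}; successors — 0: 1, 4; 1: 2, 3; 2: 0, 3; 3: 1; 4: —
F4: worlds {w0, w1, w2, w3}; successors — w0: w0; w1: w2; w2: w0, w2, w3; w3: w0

Frame correspondent (Sahlqvist): ∀x ∀y ∀z (Rxy ∧ Ryz → Rxz) — i.e. transitivity.
F1: condition met.
F2: condition met.
F3: fails — R31 and R12 but not R32.
F4: fails — Rw1w2 and Rw2w0 but not Rw1w0.

F1, F2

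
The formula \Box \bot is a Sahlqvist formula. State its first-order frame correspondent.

Emptiness of R

□⊥ is valid iff no world has any successor (otherwise □⊥ fails at any world with one).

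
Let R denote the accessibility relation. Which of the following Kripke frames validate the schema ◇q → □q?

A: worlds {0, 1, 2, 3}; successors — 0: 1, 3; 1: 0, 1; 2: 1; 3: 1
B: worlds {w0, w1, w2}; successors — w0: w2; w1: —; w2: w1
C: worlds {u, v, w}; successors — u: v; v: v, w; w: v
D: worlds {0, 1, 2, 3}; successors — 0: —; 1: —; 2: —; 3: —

B, D

The schema corresponds to partial functionality: ∀x ∀y ∀z (Rxy ∧ Rxz → y = z).
A: fails — 0 sees both 1 and 3.
B: ✓.
C: fails — v sees both v and w.
D: ✓.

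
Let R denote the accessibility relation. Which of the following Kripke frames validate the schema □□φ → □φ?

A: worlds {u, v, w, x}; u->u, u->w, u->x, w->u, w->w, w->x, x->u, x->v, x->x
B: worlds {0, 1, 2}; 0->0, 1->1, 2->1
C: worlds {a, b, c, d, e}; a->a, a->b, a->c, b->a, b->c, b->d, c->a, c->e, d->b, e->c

This is the axiom for density; its first-order frame correspondent is ∀x ∀y (Rxy → ∃z (Rxz ∧ Rzy)).
A: ✓.
B: ✓.
C: fails — Rec but no z with Rez and Rzc.

A, B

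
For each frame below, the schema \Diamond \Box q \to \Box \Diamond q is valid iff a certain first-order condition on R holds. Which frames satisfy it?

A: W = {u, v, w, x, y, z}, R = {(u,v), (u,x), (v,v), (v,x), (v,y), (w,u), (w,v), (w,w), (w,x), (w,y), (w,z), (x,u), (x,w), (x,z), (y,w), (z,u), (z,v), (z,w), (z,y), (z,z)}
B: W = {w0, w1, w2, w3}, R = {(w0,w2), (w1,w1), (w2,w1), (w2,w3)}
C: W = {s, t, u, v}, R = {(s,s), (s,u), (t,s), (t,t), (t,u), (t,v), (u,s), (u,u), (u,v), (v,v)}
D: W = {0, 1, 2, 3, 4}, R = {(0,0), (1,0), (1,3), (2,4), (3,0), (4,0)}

This is the axiom for convergence; its first-order frame correspondent is \forall x \forall y \forall z (Rxy \wedge Rxz \to \exists w (Ryw \wedge Rzw)).
A: fails — Ruv and Rux but v and x have no common successor.
B: fails — Rw2w1 and Rw2w3 but w1 and w3 have no common successor.
C: fails — Rtv and Rts but v and s have no common successor.
D: ✓.

D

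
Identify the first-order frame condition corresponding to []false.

Emptiness of R

□⊥ is valid iff no world has any successor (otherwise □⊥ fails at any world with one).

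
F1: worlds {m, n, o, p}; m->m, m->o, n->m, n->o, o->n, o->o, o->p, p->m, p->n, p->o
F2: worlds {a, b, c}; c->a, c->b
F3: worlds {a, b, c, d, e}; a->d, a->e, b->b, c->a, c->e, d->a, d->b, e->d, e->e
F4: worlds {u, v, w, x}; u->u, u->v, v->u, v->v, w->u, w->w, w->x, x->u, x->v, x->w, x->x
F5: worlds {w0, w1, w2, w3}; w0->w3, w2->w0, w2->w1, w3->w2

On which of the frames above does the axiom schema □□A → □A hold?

F1, F4

Frame correspondent (Sahlqvist): ∀x ∀y (Rxy → ∃z (Rxz ∧ Rzy)) — i.e. density.
F1: ✓.
F2: fails — Rca but no z with Rcz and Rza.
F3: fails — Rca but no z with Rcz and Rza.
F4: ✓.
F5: fails — Rw2w0 but no z with Rw2z and Rzw0.
Valid on: F1, F4.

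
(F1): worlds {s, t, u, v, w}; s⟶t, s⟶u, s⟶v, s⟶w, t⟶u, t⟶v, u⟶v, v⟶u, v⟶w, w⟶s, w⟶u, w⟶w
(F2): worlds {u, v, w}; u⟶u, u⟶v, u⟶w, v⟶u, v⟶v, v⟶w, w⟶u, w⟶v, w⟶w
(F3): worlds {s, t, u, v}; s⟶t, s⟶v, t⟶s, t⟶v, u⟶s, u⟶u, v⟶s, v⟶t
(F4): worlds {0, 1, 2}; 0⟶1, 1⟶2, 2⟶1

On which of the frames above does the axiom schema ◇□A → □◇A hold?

(F2), (F4)

The schema corresponds to convergence: ∀x ∀y ∀z (Rxy ∧ Rxz → ∃w (Ryw ∧ Rzw)).
(F1): fails — Rsv and Rsu but v and u have no common successor.
(F2): condition met.
(F3): fails — Ruu and Rus but u and s have no common successor.
(F4): condition met.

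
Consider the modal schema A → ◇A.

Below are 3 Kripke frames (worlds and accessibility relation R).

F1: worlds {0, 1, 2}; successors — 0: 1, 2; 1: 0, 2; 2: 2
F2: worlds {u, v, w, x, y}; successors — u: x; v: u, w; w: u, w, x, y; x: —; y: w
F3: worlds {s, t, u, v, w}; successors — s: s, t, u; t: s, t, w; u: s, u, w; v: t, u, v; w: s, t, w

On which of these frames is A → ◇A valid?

Frame correspondent (Sahlqvist): ∀x Rxx — i.e. reflexivity.
F1: fails — world 0 does not see itself.
F2: fails — world u does not see itself.
F3: satisfies the condition.

F3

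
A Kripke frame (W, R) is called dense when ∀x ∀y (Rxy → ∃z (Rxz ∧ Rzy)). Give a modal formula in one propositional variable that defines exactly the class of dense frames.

The condition is density. The C4 schema □□s → □s defines it.
Suppose □□s→□s is valid. Take Rxy and set V(s)={w : xR²w}. Then □□s at x, so □s at x, so s at y, i.e. ∃z(Rxz∧Rzy).

□□s → □s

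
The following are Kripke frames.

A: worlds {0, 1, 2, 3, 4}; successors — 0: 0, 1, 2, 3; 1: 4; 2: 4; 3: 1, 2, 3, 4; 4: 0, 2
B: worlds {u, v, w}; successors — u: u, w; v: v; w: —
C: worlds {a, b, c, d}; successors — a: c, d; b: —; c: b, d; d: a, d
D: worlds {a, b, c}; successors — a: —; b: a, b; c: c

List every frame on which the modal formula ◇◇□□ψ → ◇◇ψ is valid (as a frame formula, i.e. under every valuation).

This is the axiom for a generalized confluence (Geach) condition; its first-order frame correspondent is ∀x ∀y (xR²y → ∃w (yR²w ∧ xR²w)).
A: satisfies the condition.
B: fails — uR²w but no t with wR²t and uR²t.
C: fails — aR²b but no w with bR²w and aR²w.
D: fails — bR²a but no w with aR²w and bR²w.

A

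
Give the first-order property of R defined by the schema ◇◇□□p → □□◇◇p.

This is a Sahlqvist (Geach-type) schema ◇^2□^2p → □^2◇^2p.
Minimal-valuation argument: fix x; take any y with xR^2y and any z with xR^2z. Set V(p) to the set of worlds R-reachable from y in exactly 2 steps. Then □^2p holds at y, so the antecedent holds at x; validity forces ◇^2p at z, giving a w with zR^2w and yR^2w.
First-order correspondent: ∀x ∀y ∀z ((xR²y ∧ xR²z) → ∃w (yR²w ∧ zR²w)).

∀x ∀y ∀z ((xR²y ∧ xR²z) → ∃w (yR²w ∧ zR²w))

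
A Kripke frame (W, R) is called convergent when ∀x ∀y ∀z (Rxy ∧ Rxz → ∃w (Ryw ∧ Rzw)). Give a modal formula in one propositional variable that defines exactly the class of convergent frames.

◇□s → □◇s

A defining formula is ◇□s → □◇s (the .2 axiom).
Suppose ◇□s→□◇s is valid. Take Rxy, Rxz and set V(s)={w : Ryw}. Then □s at y so ◇□s at x, so □◇s at x, so ◇s at z, giving w with Rzw and Ryw.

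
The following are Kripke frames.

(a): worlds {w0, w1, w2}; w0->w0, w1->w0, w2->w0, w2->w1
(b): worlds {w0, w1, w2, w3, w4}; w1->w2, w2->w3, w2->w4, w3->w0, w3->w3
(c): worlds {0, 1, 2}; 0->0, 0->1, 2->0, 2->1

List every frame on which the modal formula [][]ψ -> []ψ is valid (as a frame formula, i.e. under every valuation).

Frame correspondent (Sahlqvist): forall x forall y (Rxy -> exists z (Rxz & Rzy)) — i.e. density.
(a): fails — Rw2w1 but no z with Rw2z and Rzw1.
(b): fails — Rw1w2 but no z with Rw1z and Rzw2.
(c): condition met.
Valid on: (c).

(c)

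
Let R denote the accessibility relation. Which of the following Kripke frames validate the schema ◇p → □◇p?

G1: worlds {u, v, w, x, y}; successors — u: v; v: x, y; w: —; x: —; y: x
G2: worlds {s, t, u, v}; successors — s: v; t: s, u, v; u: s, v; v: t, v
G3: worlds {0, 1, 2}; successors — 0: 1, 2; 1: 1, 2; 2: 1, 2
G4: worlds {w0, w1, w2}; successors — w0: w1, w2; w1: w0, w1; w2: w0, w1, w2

Frame correspondent (Sahlqvist): ∀x ∀y ∀z (Rxy ∧ Rxz → Ryz) — i.e. the Euclidean property.
G1: fails — Ruv and Ruv but not Rvv.
G2: fails — Rtv and Rts but not Rvs.
G3: condition met.
G4: fails — Rw0w1 and Rw0w2 but not Rw1w2.

G3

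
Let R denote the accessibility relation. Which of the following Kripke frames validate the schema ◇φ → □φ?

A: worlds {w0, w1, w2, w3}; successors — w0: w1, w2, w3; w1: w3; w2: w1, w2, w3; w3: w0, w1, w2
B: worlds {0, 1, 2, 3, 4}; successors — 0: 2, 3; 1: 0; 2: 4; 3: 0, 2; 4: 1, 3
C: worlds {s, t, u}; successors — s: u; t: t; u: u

The schema corresponds to partial functionality: ∀x ∀y ∀z (Rxy ∧ Rxz → y = z).
A: fails — w0 sees both w1 and w2.
B: fails — 0 sees both 2 and 3.
C: satisfies the condition.
Valid on: C.

C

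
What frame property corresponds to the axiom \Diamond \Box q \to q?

Symmetry

This is a form of the B axiom.
It corresponds to symmetry: \forall x \forall y (Rxy \to Ryx).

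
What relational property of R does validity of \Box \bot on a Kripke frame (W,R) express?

□⊥ is valid iff no world has any successor (otherwise □⊥ fails at any world with one).
Conversely, any frame satisfying \forall x \forall y \neg Rxy validates the schema.
So the correspondent is emptiness of R.

emptiness of R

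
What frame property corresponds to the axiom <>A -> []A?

Partial functionality

This schema is the CD axiom.
It corresponds to partial functionality: forall x forall y forall z (Rxy & Rxz -> y = z).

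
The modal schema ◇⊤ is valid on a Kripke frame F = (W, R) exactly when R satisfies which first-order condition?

This schema is equivalent to the D axiom □p → ◇p.
Its frame correspondent is seriality — ∀x ∃y Rxy.

seriality: ∀x ∃y Rxy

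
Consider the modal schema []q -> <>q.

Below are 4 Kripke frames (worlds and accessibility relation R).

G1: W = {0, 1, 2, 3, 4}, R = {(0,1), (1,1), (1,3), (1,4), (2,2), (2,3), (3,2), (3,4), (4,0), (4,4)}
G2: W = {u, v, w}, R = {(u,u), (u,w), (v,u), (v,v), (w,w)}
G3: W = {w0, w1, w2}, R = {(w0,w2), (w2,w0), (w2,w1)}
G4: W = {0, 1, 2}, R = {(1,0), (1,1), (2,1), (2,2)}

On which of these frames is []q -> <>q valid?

Frame correspondent (Sahlqvist): forall x exists y Rxy — i.e. seriality.
G1: satisfies the condition.
G2: satisfies the condition.
G3: fails — world w1 has no successor.
G4: fails — world 0 has no successor.

G1, G2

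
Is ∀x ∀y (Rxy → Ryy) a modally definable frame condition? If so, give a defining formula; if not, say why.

Yes, by □(□r → r)

The condition is shift-reflexivity. A defining modal formula is □(□r → r).
Suppose □(□r→r) is valid. Take Rxy and set V(r)={w : Ryw}. Then at y, □r holds; since □(□r→r) at x, □r→r at y, so r at y, i.e. Ryy.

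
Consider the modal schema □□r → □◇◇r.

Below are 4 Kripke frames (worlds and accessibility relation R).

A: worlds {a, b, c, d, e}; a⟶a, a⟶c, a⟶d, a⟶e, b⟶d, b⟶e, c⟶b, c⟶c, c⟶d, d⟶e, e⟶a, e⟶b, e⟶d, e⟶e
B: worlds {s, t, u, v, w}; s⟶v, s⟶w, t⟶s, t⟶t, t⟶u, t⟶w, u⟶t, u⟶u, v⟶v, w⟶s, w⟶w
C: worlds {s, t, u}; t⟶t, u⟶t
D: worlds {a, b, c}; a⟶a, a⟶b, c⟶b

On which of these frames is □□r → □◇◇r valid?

This is the axiom for a generalized confluence (Geach) condition; its first-order frame correspondent is ∀x ∀z (xRz → ∃w (xR²w ∧ zR²w)).
A: satisfies the condition.
B: satisfies the condition.
C: satisfies the condition.
D: fails — aRb but no w with aR²w and bR²w.
Valid on: A, B, C.

A, B, C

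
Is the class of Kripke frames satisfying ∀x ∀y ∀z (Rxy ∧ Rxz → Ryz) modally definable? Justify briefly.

This is a Sahlqvist condition; the 5 axiom ◇q → □◇q defines it.
Suppose ◇q→□◇q is valid. Take Rxy, Rxz and set V(q)={y}. Then ◇q at x, so □◇q at x, so ◇q at z, so some w with Rzw has q; w=y, i.e. Rzy. By symmetry of the argument, Ryz.

Yes, by ◇q → □◇q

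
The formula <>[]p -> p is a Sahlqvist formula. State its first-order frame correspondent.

Equivalently (dual form): p → □◇p.
Suppose p→□◇p is valid. Take Rxy and set V(p)={x}. Then p at x, so □◇p at x, so ◇p at y, so some z with Ryz has p; z=x, i.e. Ryx.
Conversely, on a frame with symmetry the schema holds at every world under every valuation.
So the correspondent is symmetry.

symmetry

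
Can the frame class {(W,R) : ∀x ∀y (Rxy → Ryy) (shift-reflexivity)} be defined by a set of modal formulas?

This is a Sahlqvist condition; the T□ axiom □(□q → q) defines it.
Suppose □(□q→q) is valid. Take Rxy and set V(q)={w : Ryw}. Then at y, □q holds; since □(□q→q) at x, □q→q at y, so q at y, i.e. Ryy.

Yes — defined by □(□q → q)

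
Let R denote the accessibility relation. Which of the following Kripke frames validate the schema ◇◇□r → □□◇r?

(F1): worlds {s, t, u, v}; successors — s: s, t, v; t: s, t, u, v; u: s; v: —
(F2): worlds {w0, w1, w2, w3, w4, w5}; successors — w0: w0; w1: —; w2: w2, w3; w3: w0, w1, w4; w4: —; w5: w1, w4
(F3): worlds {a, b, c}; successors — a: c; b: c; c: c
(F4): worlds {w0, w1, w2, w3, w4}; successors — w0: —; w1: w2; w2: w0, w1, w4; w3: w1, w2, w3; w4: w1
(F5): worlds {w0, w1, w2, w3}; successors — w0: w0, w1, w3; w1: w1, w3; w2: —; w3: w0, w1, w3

(F3), (F5)

This is the axiom for a generalized confluence (Geach) condition; its first-order frame correspondent is ∀x ∀y ∀z ((xR²y ∧ xR²z) → ∃w (yRw ∧ zRw)).
(F1): fails — sR²s, sR²v but no w with sRw and vRw.
(F2): fails — w2R²w0, w2R²w1 but no w with w0Rw and w1Rw.
(F3): ✓.
(F4): fails — w1R²w0, w1R²w0 but no w with w0Rw and w0Rw.
(F5): ✓.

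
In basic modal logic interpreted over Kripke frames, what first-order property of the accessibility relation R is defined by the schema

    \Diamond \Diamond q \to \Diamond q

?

Replacing q by ¬q and contraposing gives the equivalent schema □q → □□q.
Suppose □q→□□q is valid. Take Rxy, Ryz and set V(q)={w : Rxw}. Then □q at x, so □□q at x, so □q at y, so q at z, i.e. Rxz.
Conversely, on a frame with transitivity the schema holds at every world under every valuation.
Frame condition: \forall x \forall y \forall z (Rxy \wedge Ryz \to Rxz).

transitivity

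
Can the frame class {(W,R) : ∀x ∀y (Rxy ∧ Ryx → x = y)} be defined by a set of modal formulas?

Any modally definable frame class is closed under surjective bounded morphisms.
The 8-cycle (worlds s,t,u,v,w,x,y,z with s→t→u→v→w→x→y→z→s) is antisymmetric. Sending even-indexed worlds to a and odd-indexed worlds to b is a surjective bounded morphism onto the two-world frame with a↔b, which is not antisymmetric.
So no modal formula (or set of formulas) defines exactly the antisymmetric frames.

No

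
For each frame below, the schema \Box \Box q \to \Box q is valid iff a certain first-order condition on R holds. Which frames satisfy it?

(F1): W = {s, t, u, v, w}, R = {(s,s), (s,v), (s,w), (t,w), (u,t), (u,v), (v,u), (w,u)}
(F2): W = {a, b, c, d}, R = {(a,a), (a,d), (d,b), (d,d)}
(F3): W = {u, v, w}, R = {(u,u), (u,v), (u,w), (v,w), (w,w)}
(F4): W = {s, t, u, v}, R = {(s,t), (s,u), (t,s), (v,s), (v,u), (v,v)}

(F2), (F3)

This is the axiom for density; its first-order frame correspondent is \forall x \forall y (Rxy \to \exists z (Rxz \wedge Rzy)).
(F1): fails — Ruv but no z with Ruz and Rzv.
(F2): holds.
(F3): holds.
(F4): fails — Rts but no z with Rtz and Rzs.
Valid on: (F2), (F3).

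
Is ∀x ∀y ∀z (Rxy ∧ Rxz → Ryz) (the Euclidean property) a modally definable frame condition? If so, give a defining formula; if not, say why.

Definable; ◇q → □◇q defines it

Yes: it is the Euclidean property, defined by the 5 schema ◇q → □◇q.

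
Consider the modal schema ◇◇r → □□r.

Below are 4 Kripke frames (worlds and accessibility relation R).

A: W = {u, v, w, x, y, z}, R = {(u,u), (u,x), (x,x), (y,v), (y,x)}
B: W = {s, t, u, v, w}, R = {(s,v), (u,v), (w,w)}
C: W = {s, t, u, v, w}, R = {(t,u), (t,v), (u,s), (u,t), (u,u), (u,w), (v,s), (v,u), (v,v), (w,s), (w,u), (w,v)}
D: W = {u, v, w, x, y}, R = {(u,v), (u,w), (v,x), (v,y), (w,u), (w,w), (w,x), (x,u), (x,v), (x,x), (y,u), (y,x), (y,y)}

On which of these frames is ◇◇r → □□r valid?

B

This is the axiom for a generalized confluence (Geach) condition; its first-order frame correspondent is ∀x ∀y ∀z ((xR²y ∧ xR²z) → ∃w (y = w ∧ z = w)).
A: fails — uR²u, uR²x but u ≠ x.
B: holds.
C: fails — tR²s, tR²t but s ≠ t.
D: fails — uR²u, uR²w but u ≠ w.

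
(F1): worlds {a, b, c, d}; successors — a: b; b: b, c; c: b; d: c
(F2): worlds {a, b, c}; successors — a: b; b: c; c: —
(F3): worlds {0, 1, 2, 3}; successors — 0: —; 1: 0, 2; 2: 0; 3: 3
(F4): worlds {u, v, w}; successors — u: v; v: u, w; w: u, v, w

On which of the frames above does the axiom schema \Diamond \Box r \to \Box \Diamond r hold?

(F1)

Frame correspondent (Sahlqvist): \forall x \forall y \forall z (Rxy \wedge Rxz \to \exists w (Ryw \wedge Rzw)) — i.e. convergence.
(F1): satisfies the condition.
(F2): fails — Rbc and Rbc but c and c have no common successor.
(F3): fails — R12 and R10 but 2 and 0 have no common successor.
(F4): fails — Rwu and Rwv but u and v have no common successor.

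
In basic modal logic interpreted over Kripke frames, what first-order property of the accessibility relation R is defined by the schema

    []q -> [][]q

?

Transitivity

Suppose □q→□□q is valid. Take Rxy, Ryz and set V(q)={w : Rxw}. Then □q at x, so □□q at x, so □q at y, so q at z, i.e. Rxz.
Conversely, on a frame with transitivity the schema holds at every world under every valuation.
So the correspondent is transitivity.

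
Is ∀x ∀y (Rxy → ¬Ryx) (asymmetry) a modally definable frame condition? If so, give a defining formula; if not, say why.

No — not modally definable

Any modally definable frame class is closed under surjective bounded morphisms.
The 5-cycle (worlds s,t,u,v,w with s→t→u→v→w→s) is asymmetric. Mapping every world to a single reflexive point • is a surjective bounded morphism, and the reflexive point is not asymmetric (R•• but asymmetry requires ¬R••).
So the class is not modally definable.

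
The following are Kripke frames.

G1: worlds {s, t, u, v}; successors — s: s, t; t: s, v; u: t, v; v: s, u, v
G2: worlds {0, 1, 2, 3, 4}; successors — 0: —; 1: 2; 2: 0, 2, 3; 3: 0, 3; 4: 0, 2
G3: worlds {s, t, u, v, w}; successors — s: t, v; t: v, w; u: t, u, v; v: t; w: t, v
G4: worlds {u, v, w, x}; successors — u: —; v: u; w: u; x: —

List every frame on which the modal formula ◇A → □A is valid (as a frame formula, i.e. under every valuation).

The schema corresponds to partial functionality: ∀x ∀y ∀z (Rxy ∧ Rxz → y = z).
G1: fails — s sees both s and t.
G2: fails — 2 sees both 0 and 2.
G3: fails — s sees both t and v.
G4: ✓.
Valid on: G4.

G4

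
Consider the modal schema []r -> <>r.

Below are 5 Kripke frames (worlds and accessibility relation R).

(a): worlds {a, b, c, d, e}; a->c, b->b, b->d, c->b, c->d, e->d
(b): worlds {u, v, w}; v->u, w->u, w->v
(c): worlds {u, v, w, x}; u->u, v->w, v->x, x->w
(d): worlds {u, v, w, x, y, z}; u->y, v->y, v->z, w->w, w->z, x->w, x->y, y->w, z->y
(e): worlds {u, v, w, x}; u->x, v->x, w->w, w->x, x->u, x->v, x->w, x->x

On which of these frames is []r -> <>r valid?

This is the axiom for seriality; its first-order frame correspondent is forall x exists y Rxy.
(a): fails — world d has no successor.
(b): fails — world u has no successor.
(c): fails — world w has no successor.
(d): holds.
(e): holds.

(d), (e)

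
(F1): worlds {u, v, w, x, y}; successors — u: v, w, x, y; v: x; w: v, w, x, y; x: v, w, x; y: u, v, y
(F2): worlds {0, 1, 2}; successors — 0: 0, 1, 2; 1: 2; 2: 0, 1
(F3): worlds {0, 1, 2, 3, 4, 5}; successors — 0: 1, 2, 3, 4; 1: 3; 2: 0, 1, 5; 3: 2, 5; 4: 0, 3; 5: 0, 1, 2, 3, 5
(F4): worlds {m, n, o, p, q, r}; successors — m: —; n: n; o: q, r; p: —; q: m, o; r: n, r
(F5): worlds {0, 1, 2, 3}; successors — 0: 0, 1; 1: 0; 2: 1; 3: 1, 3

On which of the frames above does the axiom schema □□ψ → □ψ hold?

(F1)

The schema corresponds to density: ∀x ∀y (Rxy → ∃z (Rxz ∧ Rzy)).
(F1): condition met.
(F2): fails — R12 but no z with R1z and Rz2.
(F3): fails — R04 but no z with R0z and Rz4.
(F4): fails — Roq but no z with Roz and Rzq.
(F5): fails — R21 but no z with R2z and Rz1.
Valid on: (F1).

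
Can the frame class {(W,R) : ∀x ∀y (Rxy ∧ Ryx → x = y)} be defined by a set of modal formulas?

Any modally definable frame class is closed under surjective bounded morphisms.
The 8-cycle (worlds 0,1,2,3,4,5,6,7 with 0→1→2→3→4→5→6→7→0) is antisymmetric. Sending even-indexed worlds to • and odd-indexed worlds to ∘ is a surjective bounded morphism onto the two-world frame with •↔∘, which is not antisymmetric.
So no modal formula (or set of formulas) defines exactly the antisymmetric frames.

Not definable by any modal formula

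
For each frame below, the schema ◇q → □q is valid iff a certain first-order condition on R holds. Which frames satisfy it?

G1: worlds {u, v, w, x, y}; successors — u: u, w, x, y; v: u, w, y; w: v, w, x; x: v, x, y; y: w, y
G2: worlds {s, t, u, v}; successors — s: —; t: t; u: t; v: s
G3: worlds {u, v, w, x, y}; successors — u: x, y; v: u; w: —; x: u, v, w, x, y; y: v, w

This is the axiom for partial functionality; its first-order frame correspondent is ∀x ∀y ∀z (Rxy ∧ Rxz → y = z).
G1: fails — u sees both u and w.
G2: satisfies the condition.
G3: fails — u sees both x and y.

G2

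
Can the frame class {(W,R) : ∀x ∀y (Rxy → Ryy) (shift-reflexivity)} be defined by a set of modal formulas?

This is a Sahlqvist condition; the T□ axiom □(□p → p) defines it.

Yes — defined by □(□p → p)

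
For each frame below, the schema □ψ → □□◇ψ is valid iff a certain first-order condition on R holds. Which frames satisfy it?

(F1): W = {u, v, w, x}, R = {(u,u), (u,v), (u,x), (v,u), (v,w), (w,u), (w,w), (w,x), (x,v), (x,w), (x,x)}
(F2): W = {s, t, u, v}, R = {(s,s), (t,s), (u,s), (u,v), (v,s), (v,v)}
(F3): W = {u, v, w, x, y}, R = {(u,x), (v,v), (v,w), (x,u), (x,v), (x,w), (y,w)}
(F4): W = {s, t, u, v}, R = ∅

(F1), (F2), (F4)

Frame correspondent (Sahlqvist): ∀x ∀z (xR²z → ∃w (xRw ∧ zRw)) — i.e. a generalized confluence (Geach) condition.
(F1): condition met.
(F2): condition met.
(F3): fails — uR²v but no t with uRt and vRt.
(F4): condition met.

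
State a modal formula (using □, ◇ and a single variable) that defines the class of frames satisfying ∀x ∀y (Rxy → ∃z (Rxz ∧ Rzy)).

This is density; the standard corresponding axiom is C4: □□ψ → □ψ.
Suppose □□ψ→□ψ is valid. Take Rxy and set V(ψ)={w : xR²w}. Then □□ψ at x, so □ψ at x, so ψ at y, i.e. ∃z(Rxz∧Rzy).

□□ψ → □ψ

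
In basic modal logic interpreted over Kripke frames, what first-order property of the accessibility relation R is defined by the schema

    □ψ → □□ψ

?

Suppose □ψ→□□ψ is valid. Take Rxy, Ryz and set V(ψ)={w : Rxw}. Then □ψ at x, so □□ψ at x, so □ψ at y, so ψ at z, i.e. Rxz.
Conversely, on a frame with transitivity the schema holds at every world under every valuation.
So the correspondent is transitivity.

transitivity: ∀x ∀y ∀z (Rxy ∧ Ryz → Rxz)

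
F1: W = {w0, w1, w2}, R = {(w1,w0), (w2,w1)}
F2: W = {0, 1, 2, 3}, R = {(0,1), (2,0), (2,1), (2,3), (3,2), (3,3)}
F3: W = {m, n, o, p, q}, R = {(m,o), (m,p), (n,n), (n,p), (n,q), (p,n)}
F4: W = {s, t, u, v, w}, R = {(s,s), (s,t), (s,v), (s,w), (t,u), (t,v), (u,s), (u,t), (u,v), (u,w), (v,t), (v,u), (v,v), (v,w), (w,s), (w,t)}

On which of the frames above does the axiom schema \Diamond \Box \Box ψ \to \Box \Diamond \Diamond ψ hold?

This is the axiom for a generalized confluence (Geach) condition; its first-order frame correspondent is \forall x \forall y \forall z ((xRy \wedge xRz) \to \exists w (y R^2 w \wedge z R^2 w)).
F1: fails — w1Rw0, w1Rw0 but no w with w0R²w and w0R²w.
F2: fails — 0R1, 0R1 but no w with 1R²w and 1R²w.
F3: fails — mRo, mRo but no w with oR²w and oR²w.
F4: ✓.
Valid on: F4.

F4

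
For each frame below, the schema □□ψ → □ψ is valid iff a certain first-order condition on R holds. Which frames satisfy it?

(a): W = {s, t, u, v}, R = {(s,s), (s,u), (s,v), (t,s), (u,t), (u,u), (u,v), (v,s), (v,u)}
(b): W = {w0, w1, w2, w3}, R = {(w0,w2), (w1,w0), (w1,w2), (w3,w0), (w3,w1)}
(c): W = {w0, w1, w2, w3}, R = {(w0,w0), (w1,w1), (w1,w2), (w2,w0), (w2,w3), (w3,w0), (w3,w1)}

This is the axiom for density; its first-order frame correspondent is ∀x ∀y (Rxy → ∃z (Rxz ∧ Rzy)).
(a): holds.
(b): fails — Rw1w0 but no z with Rw1z and Rzw0.
(c): fails — Rw2w3 but no z with Rw2z and Rzw3.

(a)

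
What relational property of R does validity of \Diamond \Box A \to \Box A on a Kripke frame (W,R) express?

Replacing A by ¬A and contraposing gives the equivalent schema ◇A → □◇A.
Suppose ◇A→□◇A is valid. Take Rxy, Rxz and set V(A)={y}. Then ◇A at x, so □◇A at x, so ◇A at z, so some w with Rzw has A; w=y, i.e. Rzy. By symmetry of the argument, Ryz.

the Euclidean property: \forall x \forall y \forall z (Rxy \wedge Rxz \to Ryz)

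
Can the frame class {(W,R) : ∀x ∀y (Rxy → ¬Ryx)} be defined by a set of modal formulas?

If a class were modally definable it would be closed under surjective bounded morphisms (Goldblatt–Thomason).
The 3-cycle (worlds s,t,u with s→t→u→s) is asymmetric. Mapping every world to a single reflexive point • is a surjective bounded morphism, and the reflexive point is not asymmetric (R•• but asymmetry requires ¬R••).
So no modal formula (or set of formulas) defines exactly the asymmetric frames.

No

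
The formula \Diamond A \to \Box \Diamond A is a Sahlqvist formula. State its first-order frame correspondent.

Suppose ◇A→□◇A is valid. Take Rxy, Rxz and set V(A)={y}. Then ◇A at x, so □◇A at x, so ◇A at z, so some w with Rzw has A; w=y, i.e. Rzy. By symmetry of the argument, Ryz.
Conversely, on a frame with the Euclidean property the schema holds at every world under every valuation.
So the correspondent is the Euclidean property.

The Euclidean property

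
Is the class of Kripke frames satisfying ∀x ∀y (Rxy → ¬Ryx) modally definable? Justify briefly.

If a class were modally definable it would be closed under surjective bounded morphisms (Goldblatt–Thomason).
The 4-cycle (worlds w0,w1,w2,w3 with w0→w1→w2→w3→w0) is asymmetric. Mapping every world to a single reflexive point • is a surjective bounded morphism, and the reflexive point is not asymmetric (R•• but asymmetry requires ¬R••).
Hence asymmetry is not modally definable.

Not definable by any modal formula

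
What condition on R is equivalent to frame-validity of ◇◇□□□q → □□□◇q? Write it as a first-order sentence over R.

∀x ∀y ∀z ((xR²y ∧ xR³z) → ∃w (yR³w ∧ zRw))

This is a Sahlqvist (Geach-type) schema ◇^2□^3q → □^3◇^1q.
First-order correspondent: ∀x ∀y ∀z ((xR²y ∧ xR³z) → ∃w (yR³w ∧ zRw)).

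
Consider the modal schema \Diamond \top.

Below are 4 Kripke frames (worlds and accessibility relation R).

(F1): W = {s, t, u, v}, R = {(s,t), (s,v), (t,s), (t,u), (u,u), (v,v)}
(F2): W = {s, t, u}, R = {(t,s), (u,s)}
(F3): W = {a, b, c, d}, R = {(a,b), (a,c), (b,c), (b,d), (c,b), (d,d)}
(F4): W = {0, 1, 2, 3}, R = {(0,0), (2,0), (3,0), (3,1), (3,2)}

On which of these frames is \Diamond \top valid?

This is the axiom for seriality; its first-order frame correspondent is \forall x \exists y Rxy.
(F1): satisfies the condition.
(F2): fails — world s has no successor.
(F3): satisfies the condition.
(F4): fails — world 1 has no successor.
Valid on: (F1), (F3).

(F1), (F3)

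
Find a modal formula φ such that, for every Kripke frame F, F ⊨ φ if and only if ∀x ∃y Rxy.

□p → ◇p

A defining formula is □p → ◇p (the D axiom).
Suppose □p→◇p is valid. At any x set V(p)=W. Then □p at x, so ◇p at x, so x has a successor.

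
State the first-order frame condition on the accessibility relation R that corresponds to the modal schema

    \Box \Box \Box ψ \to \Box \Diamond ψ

\forall x \forall z (xRz \to \exists w (x R^3 w \wedge zRw))

This is a Sahlqvist (Geach-type) schema ◇^0□^3ψ → □^1◇^1ψ.
First-order correspondent: \forall x \forall z (xRz \to \exists w (x R^3 w \wedge zRw)).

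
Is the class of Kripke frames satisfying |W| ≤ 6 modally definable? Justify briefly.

If a class were modally definable it would be closed under disjoint unions (Goldblatt–Thomason).
Any modal formula valid on each of 7 disjoint one-world frames is valid on their disjoint union (validity is preserved under disjoint unions). Each one-world frame has |W|=1≤6, but the union has |W|=7.
So no modal formula (or set of formulas) defines exactly the |W|≤6 frames.

Not modally definable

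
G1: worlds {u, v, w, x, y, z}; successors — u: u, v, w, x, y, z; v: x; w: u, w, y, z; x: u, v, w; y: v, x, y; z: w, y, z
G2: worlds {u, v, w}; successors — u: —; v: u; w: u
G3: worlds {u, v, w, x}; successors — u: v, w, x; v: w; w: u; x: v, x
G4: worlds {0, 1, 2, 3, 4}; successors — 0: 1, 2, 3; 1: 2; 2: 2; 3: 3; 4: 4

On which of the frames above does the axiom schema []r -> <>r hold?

The schema corresponds to seriality: forall x exists y Rxy.
G1: satisfies the condition.
G2: fails — world u has no successor.
G3: satisfies the condition.
G4: satisfies the condition.

G1, G3, G4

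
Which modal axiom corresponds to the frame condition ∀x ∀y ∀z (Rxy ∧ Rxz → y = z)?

A defining formula is ◇s → □s (the CD axiom).
Suppose ◇s→□s is valid. Take Rxy, Rxz and set V(s)={y}. Then ◇s at x, so □s at x, so s at z, i.e. z=y.

◇s → □s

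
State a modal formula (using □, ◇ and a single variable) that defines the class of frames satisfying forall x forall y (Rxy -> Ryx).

s → □◇s

A defining formula is s → □◇s (the B axiom).
Suppose s→□◇s is valid. Take Rxy and set V(s)={x}. Then s at x, so □◇s at x, so ◇s at y, so some z with Ryz has s; z=x, i.e. Ryx.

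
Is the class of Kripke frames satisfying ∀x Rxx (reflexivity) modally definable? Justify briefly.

This is a Sahlqvist condition; the T axiom □r → r defines it.
Suppose □r→r is valid. At any x set V(r)={w : Rxw}. Then □r holds at x, so r holds at x, i.e. Rxx.

Yes — defined by □r → r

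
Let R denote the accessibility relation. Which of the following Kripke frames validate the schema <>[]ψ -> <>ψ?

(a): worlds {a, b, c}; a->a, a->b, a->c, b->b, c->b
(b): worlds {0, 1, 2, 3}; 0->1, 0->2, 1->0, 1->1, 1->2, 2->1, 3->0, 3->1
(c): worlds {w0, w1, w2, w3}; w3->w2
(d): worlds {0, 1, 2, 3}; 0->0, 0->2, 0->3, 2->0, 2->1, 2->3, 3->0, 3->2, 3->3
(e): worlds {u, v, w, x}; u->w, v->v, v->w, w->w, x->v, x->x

(a), (b), (e)

The schema corresponds to a generalized confluence (Geach) condition: forall x forall y (xRy -> exists w (yRw & xRw)).
(a): condition met.
(b): condition met.
(c): fails — w3Rw2 but no w with w2Rw and w3Rw.
(d): fails — 2R1 but no w with 1Rw and 2Rw.
(e): condition met.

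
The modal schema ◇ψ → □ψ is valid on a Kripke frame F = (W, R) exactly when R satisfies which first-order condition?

This is the CD axiom.
Its frame correspondent is partial functionality — ∀x ∀y ∀z (Rxy ∧ Rxz → y = z).

Partial functionality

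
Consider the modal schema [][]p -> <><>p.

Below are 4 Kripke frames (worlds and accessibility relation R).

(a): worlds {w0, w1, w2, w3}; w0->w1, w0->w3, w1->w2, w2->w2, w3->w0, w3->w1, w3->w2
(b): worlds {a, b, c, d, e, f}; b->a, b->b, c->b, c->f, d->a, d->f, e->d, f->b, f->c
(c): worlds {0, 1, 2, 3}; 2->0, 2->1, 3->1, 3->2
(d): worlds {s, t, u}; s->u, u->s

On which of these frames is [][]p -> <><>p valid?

(a)

Frame correspondent (Sahlqvist): forall x exists w (x R^2 w & x R^2 w) — i.e. a generalized confluence (Geach) condition.
(a): condition met.
(b): fails — at a but no w with aR²w and aR²w.
(c): fails — at 0 but no w with 0R²w and 0R²w.
(d): fails — at t but no w with tR²w and tR²w.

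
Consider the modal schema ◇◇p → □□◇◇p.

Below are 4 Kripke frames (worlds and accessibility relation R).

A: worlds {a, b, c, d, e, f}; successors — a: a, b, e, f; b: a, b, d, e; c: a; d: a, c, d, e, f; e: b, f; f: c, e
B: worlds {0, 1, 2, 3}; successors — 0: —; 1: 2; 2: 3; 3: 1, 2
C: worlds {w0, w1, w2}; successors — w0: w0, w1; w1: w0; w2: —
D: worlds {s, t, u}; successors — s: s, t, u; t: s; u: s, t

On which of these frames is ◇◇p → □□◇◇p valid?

This is the axiom for a generalized confluence (Geach) condition; its first-order frame correspondent is ∀x ∀y ∀z ((xR²y ∧ xR²z) → ∃w (y = w ∧ zR²w)).
A: fails — aR²c, aR²c but no w with c=w and cR²w.
B: fails — 2R²1, 2R²1 but no w with 1=w and 1R²w.
C: ✓.
D: ✓.

C, D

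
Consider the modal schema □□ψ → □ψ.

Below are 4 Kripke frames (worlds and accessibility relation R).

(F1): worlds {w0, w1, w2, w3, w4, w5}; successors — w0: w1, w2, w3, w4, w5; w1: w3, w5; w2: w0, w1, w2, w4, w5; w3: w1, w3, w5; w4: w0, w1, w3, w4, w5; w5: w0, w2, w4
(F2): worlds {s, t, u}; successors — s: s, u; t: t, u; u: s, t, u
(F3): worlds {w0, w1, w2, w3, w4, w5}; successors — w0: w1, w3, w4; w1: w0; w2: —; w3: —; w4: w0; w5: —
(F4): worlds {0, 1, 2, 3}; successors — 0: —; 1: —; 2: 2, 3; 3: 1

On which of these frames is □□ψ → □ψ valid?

(F1), (F2)

The schema corresponds to density: ∀x ∀y (Rxy → ∃z (Rxz ∧ Rzy)).
(F1): condition met.
(F2): condition met.
(F3): fails — Rw1w0 but no z with Rw1z and Rzw0.
(F4): fails — R31 but no z with R3z and Rz1.
Valid on: (F1), (F2).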